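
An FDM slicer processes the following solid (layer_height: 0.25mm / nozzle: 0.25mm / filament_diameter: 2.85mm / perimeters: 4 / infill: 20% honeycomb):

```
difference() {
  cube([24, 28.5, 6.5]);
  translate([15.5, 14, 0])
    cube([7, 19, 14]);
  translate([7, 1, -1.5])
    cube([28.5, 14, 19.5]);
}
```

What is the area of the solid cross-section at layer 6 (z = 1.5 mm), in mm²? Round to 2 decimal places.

At z = 1.5 mm: the cube is present — its section is the full 24×28.5 rectangle (area 684.00 mm²); the 7×19 cube at (15.5, 14) contributes its full rectangle (area 133.00 mm²); the cube at (7, 1) is present — its section is the full 28.5×14 rectangle (area 399.00 mm²); Subtracting the remaining from the first: starting from the 24×28.5 cube (684.00 mm²), the 7×19 cube at (15.5, 14) partially overlaps it — only the 101.50 mm² overlap (of its 133.00 mm²) is removed, clipping the outline; the 28.5×14 cube at (7, 1) partially overlaps it — only the 231.00 mm² overlap (of its 399.00 mm²) is removed, clipping the outline — area = 351.50 mm². Overall, the cross-section has 2 separate islands. Net area = 351.50 mm².

351.50 mm²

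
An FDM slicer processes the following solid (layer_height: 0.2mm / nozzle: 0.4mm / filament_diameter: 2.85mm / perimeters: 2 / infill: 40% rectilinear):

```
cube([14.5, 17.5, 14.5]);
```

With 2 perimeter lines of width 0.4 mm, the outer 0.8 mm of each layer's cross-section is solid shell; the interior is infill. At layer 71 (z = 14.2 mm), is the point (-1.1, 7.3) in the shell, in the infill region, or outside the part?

outside

At z = 14.2 mm: the cube (footprint 14.5×17.5) is included at this height. Overall, the cross-section is a single solid region. The nearest boundary edge runs (0.00, 17.50)→(0.00, 0.00); distance from the point to it = 1.10 mm. The point is not inside any of the regions above, so it lies outside the cross-section (1.10 mm from the nearest boundary).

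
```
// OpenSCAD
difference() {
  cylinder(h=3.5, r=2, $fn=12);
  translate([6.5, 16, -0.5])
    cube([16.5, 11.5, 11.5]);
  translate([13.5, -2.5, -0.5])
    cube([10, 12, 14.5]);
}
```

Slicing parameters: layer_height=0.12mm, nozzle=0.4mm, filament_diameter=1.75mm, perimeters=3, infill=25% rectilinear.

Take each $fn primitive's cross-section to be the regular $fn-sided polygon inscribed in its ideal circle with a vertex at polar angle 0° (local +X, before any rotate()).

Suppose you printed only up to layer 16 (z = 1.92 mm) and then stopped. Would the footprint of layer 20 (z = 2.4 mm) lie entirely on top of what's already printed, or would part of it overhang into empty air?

entirely on top

Compare the two slices. At z = 1.92: the cylinder: section is a regular 12-gon, circumradius r=2 (area = (12/2)·2.000²·sin(360°/12) = 12.00 mm²); the cube at (6.5, 16) (footprint 16.5×11.5) is included at this height (area 189.75 mm²); the cube at (13.5, -2.5) is present — its section is the full 10×12 rectangle (area 120.00 mm²); After the difference (first − rest): starting from the r=2 cylinder (12.00 mm²), the 16.5×11.5 cube at (6.5, 16) misses the remaining region (no effect); the 10×12 cube at (13.5, -2.5) misses the remaining region (no effect) — area = 12.00 mm². At z = 2.4: the r=2 cylinder gives a regular 12-gon of circumradius 2 (constant along its height) (area = (12/2)·2.000²·sin(360°/12) = 12.00 mm²); the cube at (6.5, 16) is present — its section is the full 16.5×11.5 rectangle (area 189.75 mm²); the cube at (13.5, -2.5) is present — its section is the full 10×12 rectangle (area 120.00 mm²); After the difference (first − rest): starting from the r=2 cylinder (12.00 mm²), the 16.5×11.5 cube at (6.5, 16) misses the remaining region (no effect); the 10×12 cube at (13.5, -2.5) misses the remaining region (no effect) — area = 12.00 mm². Checking containment: the cross-section at z = 2.4 is a subset of the cross-section at z = 1.92.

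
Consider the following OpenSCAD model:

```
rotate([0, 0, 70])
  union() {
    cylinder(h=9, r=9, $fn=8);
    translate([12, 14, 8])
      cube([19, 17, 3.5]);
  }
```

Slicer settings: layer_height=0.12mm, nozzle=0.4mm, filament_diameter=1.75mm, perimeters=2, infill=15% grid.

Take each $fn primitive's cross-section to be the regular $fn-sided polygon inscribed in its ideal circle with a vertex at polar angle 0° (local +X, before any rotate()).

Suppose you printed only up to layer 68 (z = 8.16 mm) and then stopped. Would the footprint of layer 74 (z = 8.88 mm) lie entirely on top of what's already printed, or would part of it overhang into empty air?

entirely on top

Compare the two slices. At z = 8.16: the cylinder: section is a regular 8-gon, circumradius r=9 (area = (8/2)·9.000²·sin(360°/8) = 229.10 mm²); the cube at (12, 14) (footprint 19×17) is included at this height (area 323.00 mm²); Taking the union: the 2 present regions are separate (no shared area or edge), so areas and boundary lengths simply add and each stays a separate island — area = 552.10 mm²; (rotated 70° about Z; rotation is an isometry so areas/perimeters/island counts are preserved). At z = 8.88: the r=9 cylinder contributes a regular 8-gon of circumradius 9 (area = (8/2)·9.000²·sin(360°/8) = 229.10 mm²); the 19×17 cube at (12, 14) contributes its full rectangle (area 323.00 mm²); Taking the union: the 2 present regions are separate (no shared area or edge), so areas and boundary lengths simply add and each stays a separate island — area = 552.10 mm²; (whole slice rotated 70° about Z — lengths, areas and connectivity unchanged). Checking containment: the cross-section at z = 8.88 is a subset of the cross-section at z = 8.16.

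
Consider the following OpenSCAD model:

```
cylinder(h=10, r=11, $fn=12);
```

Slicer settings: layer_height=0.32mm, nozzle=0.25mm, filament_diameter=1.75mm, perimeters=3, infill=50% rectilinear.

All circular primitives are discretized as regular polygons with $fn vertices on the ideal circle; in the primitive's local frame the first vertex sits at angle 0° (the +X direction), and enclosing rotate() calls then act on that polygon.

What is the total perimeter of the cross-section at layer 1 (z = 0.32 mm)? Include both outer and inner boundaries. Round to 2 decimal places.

At z = 0.32 mm: the r=11 cylinder contributes a regular 12-gon of circumradius 11 (perimeter = 2·12·11.000·sin(180°/12) = 68.33 mm). Overall, the cross-section is a single solid region. Total boundary length (outer) = 68.33 mm.

68.33 mm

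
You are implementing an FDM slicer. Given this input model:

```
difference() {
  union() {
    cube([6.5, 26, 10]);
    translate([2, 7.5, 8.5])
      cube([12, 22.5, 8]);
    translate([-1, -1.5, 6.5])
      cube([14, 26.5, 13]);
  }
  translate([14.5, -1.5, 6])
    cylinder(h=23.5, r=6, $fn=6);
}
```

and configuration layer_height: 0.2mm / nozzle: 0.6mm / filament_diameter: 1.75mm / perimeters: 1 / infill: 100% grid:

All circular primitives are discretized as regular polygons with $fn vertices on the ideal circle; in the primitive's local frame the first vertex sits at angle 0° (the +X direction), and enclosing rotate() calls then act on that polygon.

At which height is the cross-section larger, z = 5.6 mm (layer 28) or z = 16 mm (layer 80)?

layer 80 (z = 16 mm)

Layer 28 (z = 5.6): the 6.5×26 cube contributes its full rectangle (area 169.00 mm²); the cube at (2, 7.5) does not reach this height (z outside [8.5, 16.5]); the cube at (-1, -1.5) is absent (z outside [6.5, 19.5]); Merging all regions: only the 6.5×26 cube is present, so the union is just that shape — area = 169.00 mm²; the cylinder at (14.5, -1.5) is absent (z outside [6, 29.5]); Taking the first minus the rest: none of the subtracted shapes is present at this height, so that combined region is unchanged — area = 169.00 mm². So its area = 169.00 mm². Layer 80 (z = 16): the cube is absent (z outside [0, 10]); the cube at (2, 7.5) (footprint 12×22.5) is included at this height (area 270.00 mm²); the 14×26.5 cube at (-1, -1.5) contributes its full rectangle (area 371.00 mm²); Combining (union): the regions partially overlap — summed areas 641.00 mm² minus the doubly-counted overlap 192.50 mm² gives 448.50 mm² — area = 448.50 mm²; the cylinder at (14.5, -1.5): section is a regular 6-gon, circumradius r=6 (area = (6/2)·6.000²·sin(360°/6) = 93.53 mm²); After the difference (first − rest): starting from the result so far (448.50 mm²), the r=6 cylinder at (14.5, -1.5) partially overlaps it — only the 15.59 mm² overlap (of its 93.53 mm²) is removed, clipping the outline — area = 432.91 mm². So its area = 432.91 mm². Layer 80 is larger (432.91 vs 169.00 mm²).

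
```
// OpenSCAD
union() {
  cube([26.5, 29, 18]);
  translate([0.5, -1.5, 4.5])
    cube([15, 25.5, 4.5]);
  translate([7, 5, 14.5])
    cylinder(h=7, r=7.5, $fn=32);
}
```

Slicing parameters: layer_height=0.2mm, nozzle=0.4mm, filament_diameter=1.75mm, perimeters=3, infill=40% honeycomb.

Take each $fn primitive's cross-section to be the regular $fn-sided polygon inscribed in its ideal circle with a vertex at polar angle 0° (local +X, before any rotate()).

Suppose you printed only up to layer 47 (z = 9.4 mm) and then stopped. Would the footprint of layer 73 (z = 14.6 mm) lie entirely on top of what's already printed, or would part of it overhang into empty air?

part overhangs

Compare the two slices. At z = 9.4: the cube (footprint 26.5×29) is included at this height (area 768.50 mm²); the cube at (0.5, -1.5) is absent (z outside [4.5, 9]); the cylinder at (7, 5) is not intersected at this z (z outside [14.5, 21.5]); Combining (union): only the 26.5×29 cube is present, so the union is just that shape — area = 768.50 mm². At z = 14.6: the 26.5×29 cube contributes its full rectangle (area 768.50 mm²); the cube at (0.5, -1.5) is absent (z outside [4.5, 9]); the cylinder at (7, 5): section is a regular 32-gon, circumradius r=7.5 (area = (32/2)·7.500²·sin(360°/32) = 175.58 mm²); Merging all regions: the regions partially overlap — summed areas 944.08 mm² minus the doubly-counted overlap 154.85 mm² gives 789.23 mm² — area = 789.23 mm². Checking containment: at z = 14.6 the cross-section extends beyond the z = 9.4 cross-section by about 20.73 mm².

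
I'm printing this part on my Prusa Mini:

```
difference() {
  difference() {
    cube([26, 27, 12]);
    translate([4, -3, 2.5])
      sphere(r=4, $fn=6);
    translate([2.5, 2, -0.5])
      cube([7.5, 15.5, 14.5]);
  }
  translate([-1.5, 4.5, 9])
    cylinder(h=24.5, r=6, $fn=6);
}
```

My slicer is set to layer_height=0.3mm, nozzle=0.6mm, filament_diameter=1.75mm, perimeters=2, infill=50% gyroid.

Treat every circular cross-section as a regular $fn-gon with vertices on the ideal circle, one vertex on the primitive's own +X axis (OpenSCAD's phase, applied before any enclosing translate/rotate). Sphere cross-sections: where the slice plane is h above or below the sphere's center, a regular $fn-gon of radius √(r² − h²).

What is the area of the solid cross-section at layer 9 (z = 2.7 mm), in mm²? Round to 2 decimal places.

583.79 mm²

At z = 2.7 mm: the cube (footprint 26×27) is included at this height (area 702.00 mm²); the r=4 sphere at (4, -3) contributes a regular 6-gon of circumradius √(4²−0.2²) = 3.995 (area = (6/2)·3.995²·sin(360°/6) = 41.47 mm²); the cube at (2.5, 2) is present — its section is the full 7.5×15.5 rectangle (area 116.25 mm²); After the difference (first − rest): starting from the 26×27 cube (702.00 mm²), the r=4 sphere at (4, -3) partially overlaps it — only the 1.96 mm² overlap (of its 41.47 mm²) is removed, clipping the outline; the 7.5×15.5 cube at (2.5, 2) lies wholly inside it (removes its full 116.25 mm² and its 46.00 mm outline becomes a hole wall) — area = 583.79 mm²; the cylinder at (-1.5, 4.5) does not reach this height (z outside [9, 33.5]); Subtracting the remaining from the first: none of the subtracted shapes is present at this height, so the result so far is unchanged — area = 583.79 mm². Overall, the cross-section is one region with 1 hole. Net area = 583.79 mm².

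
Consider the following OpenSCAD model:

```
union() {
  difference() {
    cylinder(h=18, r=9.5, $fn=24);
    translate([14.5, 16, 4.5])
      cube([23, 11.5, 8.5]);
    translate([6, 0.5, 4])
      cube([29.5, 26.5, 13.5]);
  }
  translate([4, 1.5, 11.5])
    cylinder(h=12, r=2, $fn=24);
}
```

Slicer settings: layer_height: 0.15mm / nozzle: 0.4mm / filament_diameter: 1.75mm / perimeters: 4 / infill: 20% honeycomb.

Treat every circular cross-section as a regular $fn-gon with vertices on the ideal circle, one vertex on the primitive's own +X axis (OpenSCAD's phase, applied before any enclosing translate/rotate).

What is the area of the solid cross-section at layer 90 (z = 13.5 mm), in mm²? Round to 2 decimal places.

At z = 13.5 mm: the cylinder: section is a regular 24-gon, circumradius r=9.5 (area = (24/2)·9.500²·sin(360°/24) = 280.30 mm²); the cube at (14.5, 16) does not reach this height (z outside [4.5, 13]); the cube at (6, 0.5) is present — its section is the full 29.5×26.5 rectangle (area 781.75 mm²); Taking the first minus the rest: starting from the r=9.5 cylinder (280.30 mm²), the 29.5×26.5 cube at (6, 0.5) partially overlaps it — only the 15.76 mm² overlap (of its 781.75 mm²) is removed, clipping the outline — area = 264.54 mm²; the r=2 cylinder at (4, 1.5) gives a regular 24-gon of circumradius 2 (constant along its height) (area = (24/2)·2.000²·sin(360°/24) = 12.42 mm²); Merging all regions: the r=2 cylinder at (4, 1.5) lies entirely inside that combined region, so the union is just that combined region — area = 264.54 mm². Overall, the cross-section is a single solid region. Net area = 264.54 mm².

264.54 mm²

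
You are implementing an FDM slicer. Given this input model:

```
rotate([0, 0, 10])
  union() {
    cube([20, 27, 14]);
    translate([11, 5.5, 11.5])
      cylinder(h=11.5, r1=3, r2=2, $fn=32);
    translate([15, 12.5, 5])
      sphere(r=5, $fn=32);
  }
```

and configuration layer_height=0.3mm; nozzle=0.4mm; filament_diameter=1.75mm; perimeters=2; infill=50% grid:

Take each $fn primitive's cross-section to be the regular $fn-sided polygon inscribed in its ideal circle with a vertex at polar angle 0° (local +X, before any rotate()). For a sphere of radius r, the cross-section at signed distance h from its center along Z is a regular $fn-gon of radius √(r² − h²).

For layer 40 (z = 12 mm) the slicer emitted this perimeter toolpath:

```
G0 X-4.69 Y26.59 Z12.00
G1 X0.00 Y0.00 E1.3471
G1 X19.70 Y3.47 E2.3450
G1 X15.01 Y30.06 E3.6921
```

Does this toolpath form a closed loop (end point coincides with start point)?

no

Start point (G0): (-4.69, 26.59). End point (last G1): the path does not return to the start — open.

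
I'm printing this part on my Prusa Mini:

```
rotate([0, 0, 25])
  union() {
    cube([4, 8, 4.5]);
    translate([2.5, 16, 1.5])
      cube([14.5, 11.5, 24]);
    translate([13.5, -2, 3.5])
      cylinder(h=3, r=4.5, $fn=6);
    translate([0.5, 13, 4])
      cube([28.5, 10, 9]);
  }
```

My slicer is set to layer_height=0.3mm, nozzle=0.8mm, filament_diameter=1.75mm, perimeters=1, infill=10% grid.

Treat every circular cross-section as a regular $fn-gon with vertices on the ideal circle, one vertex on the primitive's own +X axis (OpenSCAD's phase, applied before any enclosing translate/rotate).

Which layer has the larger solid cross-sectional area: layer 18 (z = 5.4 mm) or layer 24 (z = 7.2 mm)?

Layer 18 (z = 5.4): the cube does not reach this height (z outside [0, 4.5]); the 14.5×11.5 cube at (2.5, 16) contributes its full rectangle (area 166.75 mm²); the r=4.5 cylinder at (13.5, -2) contributes a regular 6-gon of circumradius 4.5 (area = (6/2)·4.500²·sin(360°/6) = 52.61 mm²); the 28.5×10 cube at (0.5, 13) contributes its full rectangle (area 285.00 mm²); Taking the union: the regions partially overlap — summed areas 504.36 mm² minus the doubly-counted overlap 101.50 mm² gives 402.86 mm² — area = 402.86 mm²; (whole slice rotated 25° about Z — lengths, areas and connectivity unchanged). So its area = 402.86 mm². Layer 24 (z = 7.2): the cube is absent (z outside [0, 4.5]); the 14.5×11.5 cube at (2.5, 16) contributes its full rectangle (area 166.75 mm²); the cylinder at (13.5, -2) is not intersected at this z (z outside [3.5, 6.5]); the cube at (0.5, 13) is present — its section is the full 28.5×10 rectangle (area 285.00 mm²); Combining (union): the regions partially overlap — summed areas 451.75 mm² minus the doubly-counted overlap 101.50 mm² gives 350.25 mm² — area = 350.25 mm²; (rotated 25° about Z; rotation is an isometry so areas/perimeters/island counts are preserved). So its area = 350.25 mm². Layer 18 is larger (402.86 vs 350.25 mm²).

layer 18 (z = 5.4 mm)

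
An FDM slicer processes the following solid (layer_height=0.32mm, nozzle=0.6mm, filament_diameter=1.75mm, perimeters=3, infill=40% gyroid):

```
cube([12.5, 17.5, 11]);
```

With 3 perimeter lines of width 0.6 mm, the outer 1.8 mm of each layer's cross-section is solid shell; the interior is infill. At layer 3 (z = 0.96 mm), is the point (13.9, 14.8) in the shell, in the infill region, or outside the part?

outside

At z = 0.96 mm: the 12.5×17.5 cube contributes its full rectangle. Overall, the cross-section is a single solid region. The nearest boundary edge runs (12.50, 0.00)→(12.50, 17.50); distance from the point to it = 1.40 mm. The point is not inside any of the regions above, so it lies outside the cross-section (1.40 mm from the nearest boundary).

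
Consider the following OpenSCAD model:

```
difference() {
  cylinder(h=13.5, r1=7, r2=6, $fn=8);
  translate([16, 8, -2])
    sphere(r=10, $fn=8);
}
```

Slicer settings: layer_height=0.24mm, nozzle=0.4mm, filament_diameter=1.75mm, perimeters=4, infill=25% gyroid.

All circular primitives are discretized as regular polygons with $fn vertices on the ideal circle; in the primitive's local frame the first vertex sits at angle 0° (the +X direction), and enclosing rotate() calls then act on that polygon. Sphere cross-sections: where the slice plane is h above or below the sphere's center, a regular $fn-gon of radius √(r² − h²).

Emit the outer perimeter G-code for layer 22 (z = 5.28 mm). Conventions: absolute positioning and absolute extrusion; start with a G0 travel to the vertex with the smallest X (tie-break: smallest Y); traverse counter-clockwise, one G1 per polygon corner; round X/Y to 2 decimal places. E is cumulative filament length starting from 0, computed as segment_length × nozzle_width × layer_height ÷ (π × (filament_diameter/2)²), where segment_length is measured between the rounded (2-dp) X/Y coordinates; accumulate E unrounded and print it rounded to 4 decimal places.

At z = 5.28 mm: the cone: at t=0.391 of its height the radius interpolates to r₁+(r₂−r₁)t = 6.609, giving a regular 8-gon of that circumradius; the r=10 sphere at (16, 8) slices to a regular 8-gon of circumradius 6.856 (√(r²−h²) with h=7.28 from center); After the difference (first − rest): starting from the cone, the r=10 sphere at (16, 8) misses the remaining region (no effect) — 1 connected region. The outline is a single polygon with 8 vertices. Extrusion per mm of travel: 0.4 × 0.24 / (π × 0.875²) = 0.039912. Accumulating E over each segment gives final E = 1.6147.

G0 X-6.61 Y0.00 Z5.28
G1 X-4.67 Y-4.67 E0.2018
G1 X0.00 Y-6.61 E0.4037
G1 X4.67 Y-4.67 E0.6055
G1 X6.61 Y0.00 E0.8073
G1 X4.67 Y4.67 E1.0092
G1 X0.00 Y6.61 E1.2110
G1 X-4.67 Y4.67 E1.4128
G1 X-6.61 Y0.00 E1.6147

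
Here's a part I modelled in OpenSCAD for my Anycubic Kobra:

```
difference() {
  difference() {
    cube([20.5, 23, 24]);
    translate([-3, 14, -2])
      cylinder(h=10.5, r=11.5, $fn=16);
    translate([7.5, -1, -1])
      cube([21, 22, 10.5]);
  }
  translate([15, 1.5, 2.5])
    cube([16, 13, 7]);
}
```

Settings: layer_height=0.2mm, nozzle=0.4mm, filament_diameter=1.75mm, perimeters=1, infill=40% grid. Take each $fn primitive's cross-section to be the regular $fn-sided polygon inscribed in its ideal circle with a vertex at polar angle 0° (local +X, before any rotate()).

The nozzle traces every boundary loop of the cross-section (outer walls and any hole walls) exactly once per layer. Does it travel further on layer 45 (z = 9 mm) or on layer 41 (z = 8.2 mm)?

layer 45 (z = 9 mm)

Layer 45 (z = 9): the cube (footprint 20.5×23) is included at this height (perimeter 87.00 mm); the cylinder at (-3, 14) is not intersected at this z (z outside [-2, 8.5]); the 21×22 cube at (7.5, -1) contributes its full rectangle (perimeter 86.00 mm); Subtracting the remaining from the first: starting from the 20.5×23 cube, the 21×22 cube at (7.5, -1) partially overlaps it — only the 273.00 mm² overlap (of its 462.00 mm²) is removed, clipping the outline — boundary = 87.00 mm; the 16×13 cube at (15, 1.5) contributes its full rectangle (perimeter 58.00 mm); Taking the first minus the rest: starting from the result so far, the 16×13 cube at (15, 1.5) misses the remaining region (no effect) — boundary = 87.00 mm. So its perimeter = 87.00 mm. Layer 41 (z = 8.2): the cube is present — its section is the full 20.5×23 rectangle (perimeter 87.00 mm); the r=11.5 cylinder at (-3, 14) contributes a regular 16-gon of circumradius 11.5 (perimeter = 2·16·11.500·sin(180°/16) = 71.79 mm); the 21×22 cube at (7.5, -1) contributes its full rectangle (perimeter 86.00 mm); Taking the first minus the rest: starting from the 20.5×23 cube, the r=11.5 cylinder at (-3, 14) partially overlaps it — only the 130.78 mm² overlap (of its 404.88 mm²) is removed, clipping the outline; the 21×22 cube at (7.5, -1) partially overlaps it — only the 268.03 mm² overlap (of its 462.00 mm²) is removed, clipping the outline — boundary = 70.09 mm; the 16×13 cube at (15, 1.5) contributes its full rectangle (perimeter 58.00 mm); Taking the first minus the rest: starting from the result so far, the 16×13 cube at (15, 1.5) misses the remaining region (no effect) — boundary = 70.09 mm. So its perimeter = 70.09 mm. Layer 45 is larger (87.00 vs 70.09 mm).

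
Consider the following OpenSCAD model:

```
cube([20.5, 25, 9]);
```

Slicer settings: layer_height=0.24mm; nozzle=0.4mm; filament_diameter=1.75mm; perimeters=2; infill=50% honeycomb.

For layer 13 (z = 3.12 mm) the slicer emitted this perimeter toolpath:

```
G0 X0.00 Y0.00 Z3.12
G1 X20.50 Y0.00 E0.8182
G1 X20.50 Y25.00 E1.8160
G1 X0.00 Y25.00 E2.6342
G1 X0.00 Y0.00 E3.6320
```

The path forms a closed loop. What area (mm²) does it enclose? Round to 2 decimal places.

Apply the shoelace formula to the sequence of (X, Y) vertices; enclosed area = 512.50 mm².

512.50 mm²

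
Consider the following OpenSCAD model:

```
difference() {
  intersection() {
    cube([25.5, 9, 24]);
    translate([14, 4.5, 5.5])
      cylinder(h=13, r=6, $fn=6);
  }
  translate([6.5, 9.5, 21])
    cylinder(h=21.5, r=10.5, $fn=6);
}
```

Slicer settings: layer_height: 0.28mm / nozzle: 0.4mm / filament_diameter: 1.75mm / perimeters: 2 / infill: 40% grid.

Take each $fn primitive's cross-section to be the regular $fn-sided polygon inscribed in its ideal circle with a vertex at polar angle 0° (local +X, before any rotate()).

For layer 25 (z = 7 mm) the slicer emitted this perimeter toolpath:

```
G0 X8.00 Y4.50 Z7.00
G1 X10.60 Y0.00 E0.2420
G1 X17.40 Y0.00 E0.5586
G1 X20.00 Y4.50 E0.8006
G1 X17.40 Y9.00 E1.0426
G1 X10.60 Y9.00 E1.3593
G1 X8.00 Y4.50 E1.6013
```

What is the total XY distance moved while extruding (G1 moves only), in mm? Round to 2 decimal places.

34.39 mm

Sum the Euclidean lengths of each G1 segment: total = 34.39 mm.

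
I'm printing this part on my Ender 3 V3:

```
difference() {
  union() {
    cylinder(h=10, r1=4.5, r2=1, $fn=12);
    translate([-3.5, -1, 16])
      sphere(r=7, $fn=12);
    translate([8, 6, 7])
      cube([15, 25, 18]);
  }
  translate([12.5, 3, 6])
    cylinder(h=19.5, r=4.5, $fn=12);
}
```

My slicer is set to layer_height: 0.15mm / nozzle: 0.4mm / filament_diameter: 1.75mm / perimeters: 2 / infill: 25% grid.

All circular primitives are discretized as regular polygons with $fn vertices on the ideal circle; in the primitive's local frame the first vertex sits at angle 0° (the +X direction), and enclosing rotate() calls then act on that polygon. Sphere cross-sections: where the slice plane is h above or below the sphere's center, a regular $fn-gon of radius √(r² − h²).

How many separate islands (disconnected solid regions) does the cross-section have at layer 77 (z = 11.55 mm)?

At z = 11.55 mm: the cone is absent (z outside [0, 10]); the sphere at (-3.5, -1): section is a regular 12-gon, circumradius = √(r²−h²) = √(7²−4.45²) = 5.403; the cube at (8, 6) (footprint 15×25) is included at this height; Combining (union): the 2 present regions are separate (no shared area or edge), so areas and boundary lengths simply add and each stays a separate island — 2 connected regions; the r=4.5 cylinder at (12.5, 3) contributes a regular 12-gon of circumradius 4.5; Subtracting the remaining from the first: starting from that combined region, the r=4.5 cylinder at (12.5, 3) partially overlaps it — only the 6.20 mm² overlap (of its 60.75 mm²) is removed, clipping the outline — 2 connected regions. Overall, the cross-section has 2 separate islands. Island count = 2.

2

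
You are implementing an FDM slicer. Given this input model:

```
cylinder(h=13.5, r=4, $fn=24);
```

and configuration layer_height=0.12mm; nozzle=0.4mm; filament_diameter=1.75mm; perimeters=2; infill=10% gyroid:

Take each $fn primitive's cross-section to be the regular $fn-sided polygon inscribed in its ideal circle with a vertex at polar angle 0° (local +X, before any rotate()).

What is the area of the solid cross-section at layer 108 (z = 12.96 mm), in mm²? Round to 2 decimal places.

49.69 mm²

At z = 12.96 mm: the cylinder: section is a regular 24-gon, circumradius r=4 (area = (24/2)·4.000²·sin(360°/24) = 49.69 mm²). Overall, the cross-section is a single solid region. Net area = 49.69 mm².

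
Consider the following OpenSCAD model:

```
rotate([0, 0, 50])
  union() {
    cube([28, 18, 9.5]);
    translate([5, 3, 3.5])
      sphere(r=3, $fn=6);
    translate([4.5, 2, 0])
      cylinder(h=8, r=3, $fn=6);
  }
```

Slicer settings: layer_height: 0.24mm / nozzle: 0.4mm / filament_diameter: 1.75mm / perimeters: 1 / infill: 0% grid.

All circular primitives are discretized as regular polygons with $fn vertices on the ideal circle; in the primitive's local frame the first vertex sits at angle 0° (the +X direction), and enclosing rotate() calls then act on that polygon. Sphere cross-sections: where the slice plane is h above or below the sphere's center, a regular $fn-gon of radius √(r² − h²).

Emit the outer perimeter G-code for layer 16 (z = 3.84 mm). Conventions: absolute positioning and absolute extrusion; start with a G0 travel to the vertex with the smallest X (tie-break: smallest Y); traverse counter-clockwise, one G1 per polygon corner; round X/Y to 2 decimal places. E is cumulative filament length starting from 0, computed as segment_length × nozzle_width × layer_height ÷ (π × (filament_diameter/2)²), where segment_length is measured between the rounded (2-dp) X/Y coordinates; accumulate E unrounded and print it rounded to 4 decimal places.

G0 X-13.79 Y11.57 Z3.84
G1 X0.00 Y0.00 E0.7185
G1 X1.71 Y2.03 E0.8244
G1 X2.39 Y1.91 E0.8519
G1 X4.31 Y4.21 E0.9715
G1 X4.08 Y4.86 E0.9990
G1 X18.00 Y21.45 E1.8634
G1 X4.21 Y33.02 E2.5818
G1 X-13.79 Y11.57 E3.6995

At z = 3.84 mm: the 28×18 cube contributes its full rectangle; the r=3 sphere at (5, 3) slices to a regular 6-gon of circumradius 2.981 (√(r²−h²) with h=0.34 from center); the r=3 cylinder at (4.5, 2) gives a regular 6-gon of circumradius 3 (constant along its height); Taking the union: the regions partially overlap (shared area 44.46 mm²), so overlapping operands fuse into one piece — 1 connected region; (whole slice rotated 50° about Z — lengths, areas and connectivity unchanged). The outline is a single polygon with 8 vertices. Extrusion per mm of travel: 0.4 × 0.24 / (π × 0.875²) = 0.039912. Accumulating E over each segment gives final E = 3.6995.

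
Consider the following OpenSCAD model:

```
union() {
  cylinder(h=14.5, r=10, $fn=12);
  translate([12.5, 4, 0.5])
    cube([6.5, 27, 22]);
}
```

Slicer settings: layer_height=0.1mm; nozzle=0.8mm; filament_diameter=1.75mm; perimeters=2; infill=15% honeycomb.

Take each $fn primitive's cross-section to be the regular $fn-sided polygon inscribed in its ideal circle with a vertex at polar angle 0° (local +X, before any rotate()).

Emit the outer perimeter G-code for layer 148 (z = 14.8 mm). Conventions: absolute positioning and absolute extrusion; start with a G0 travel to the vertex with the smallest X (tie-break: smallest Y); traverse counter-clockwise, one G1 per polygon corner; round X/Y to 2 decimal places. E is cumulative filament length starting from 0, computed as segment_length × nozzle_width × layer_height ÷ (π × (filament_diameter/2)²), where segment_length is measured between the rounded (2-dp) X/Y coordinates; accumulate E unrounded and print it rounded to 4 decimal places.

G0 X12.50 Y4.00 Z14.80
G1 X19.00 Y4.00 E0.2162
G1 X19.00 Y31.00 E1.1142
G1 X12.50 Y31.00 E1.3304
G1 X12.50 Y4.00 E2.2284

At z = 14.8 mm: the cylinder does not reach this height (z outside [0, 14.5]); the cube at (12.5, 4) is present — its section is the full 6.5×27 rectangle; Combining (union): only the 6.5×27 cube at (12.5, 4) is present, so the union is just that shape — 1 connected region. The outline is a single polygon with 4 vertices. Extrusion per mm of travel: 0.8 × 0.1 / (π × 0.875²) = 0.033260. Accumulating E over each segment gives final E = 2.2284.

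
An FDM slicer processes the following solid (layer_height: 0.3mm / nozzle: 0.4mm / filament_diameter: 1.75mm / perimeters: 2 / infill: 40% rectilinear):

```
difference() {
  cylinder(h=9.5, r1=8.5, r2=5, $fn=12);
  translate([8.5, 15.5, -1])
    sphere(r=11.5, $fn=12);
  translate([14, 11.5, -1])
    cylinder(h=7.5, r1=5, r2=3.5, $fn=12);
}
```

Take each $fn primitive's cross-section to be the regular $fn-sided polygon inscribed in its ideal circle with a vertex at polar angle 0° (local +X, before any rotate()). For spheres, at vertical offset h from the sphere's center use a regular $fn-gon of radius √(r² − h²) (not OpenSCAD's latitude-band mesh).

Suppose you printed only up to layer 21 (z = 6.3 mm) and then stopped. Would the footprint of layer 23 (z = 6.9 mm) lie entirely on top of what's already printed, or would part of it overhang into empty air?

entirely on top

Compare the two slices. At z = 6.3: the cone (r1=8.5→r2=5) has section circumradius 6.179 here — a regular 12-gon (area = (12/2)·6.179²·sin(360°/12) = 114.54 mm²); the r=11.5 sphere at (8.5, 15.5) contributes a regular 12-gon of circumradius √(11.5²−7.3²) = 8.886 (area = (12/2)·8.886²·sin(360°/12) = 236.88 mm²); the cone at (14, 11.5): at t=0.973 of its height the radius interpolates to r₁+(r₂−r₁)t = 3.540, giving a regular 12-gon of that circumradius (area = (12/2)·3.540²·sin(360°/12) = 37.59 mm²); After the difference (first − rest): starting from the cone (114.54 mm²), the r=11.5 sphere at (8.5, 15.5) misses the remaining region (no effect); the cone at (14, 11.5) misses the remaining region (no effect) — area = 114.54 mm². At z = 6.9: the cone contributes a regular 12-gon of circumradius 5.958 (interpolated between r1=8.5 and r2=5 at t=0.726) (area = (12/2)·5.958²·sin(360°/12) = 106.49 mm²); the sphere at (8.5, 15.5): section is a regular 12-gon, circumradius = √(r²−h²) = √(11.5²−7.9²) = 8.357 (area = (12/2)·8.357²·sin(360°/12) = 209.52 mm²); the cone at (14, 11.5) is absent (z outside [-1, 6.5]); Taking the first minus the rest: starting from the cone (106.49 mm²), the r=11.5 sphere at (8.5, 15.5) misses the remaining region (no effect) — area = 106.49 mm². Checking containment: the cross-section at z = 6.9 is a subset of the cross-section at z = 6.3.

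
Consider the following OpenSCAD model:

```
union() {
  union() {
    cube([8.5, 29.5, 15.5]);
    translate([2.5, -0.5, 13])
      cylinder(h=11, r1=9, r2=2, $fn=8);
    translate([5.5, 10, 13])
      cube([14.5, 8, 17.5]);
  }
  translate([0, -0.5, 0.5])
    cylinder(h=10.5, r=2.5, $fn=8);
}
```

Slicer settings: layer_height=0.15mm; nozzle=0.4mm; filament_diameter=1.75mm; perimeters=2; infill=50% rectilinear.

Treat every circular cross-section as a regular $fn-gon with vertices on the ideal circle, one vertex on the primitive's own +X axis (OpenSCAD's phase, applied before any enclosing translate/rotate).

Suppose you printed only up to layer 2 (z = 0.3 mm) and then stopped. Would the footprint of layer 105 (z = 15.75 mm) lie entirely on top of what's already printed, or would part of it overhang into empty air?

Compare the two slices. At z = 0.3: the cube (footprint 8.5×29.5) is included at this height (area 250.75 mm²); the cone at (2.5, -0.5) does not reach this height (z outside [13, 24]); the cube at (5.5, 10) is absent (z outside [13, 30.5]); Merging all regions: only the 8.5×29.5 cube is present, so the union is just that shape — area = 250.75 mm²; the cylinder at (0, -0.5) is absent (z outside [0.5, 11]); Combining (union): only the result so far is present, so the union is just that shape — area = 250.75 mm². At z = 15.75: the cube is not intersected at this z (z outside [0, 15.5]); the cone at (2.5, -0.5) (r1=9→r2=2) has section circumradius 7.250 here — a regular 8-gon (area = (8/2)·7.250²·sin(360°/8) = 148.67 mm²); the cube at (5.5, 10) (footprint 14.5×8) is included at this height (area 116.00 mm²); Merging all regions: the 2 present regions are separate (no shared area or edge), so areas and boundary lengths simply add and each stays a separate island — area = 264.67 mm²; the cylinder at (0, -0.5) is absent (z outside [0.5, 11]); Taking the union: only the result so far is present, so the union is just that shape — area = 264.67 mm². Checking containment: at z = 15.75 the cross-section extends beyond the z = 0.3 cross-section by about 192.81 mm².

part overhangs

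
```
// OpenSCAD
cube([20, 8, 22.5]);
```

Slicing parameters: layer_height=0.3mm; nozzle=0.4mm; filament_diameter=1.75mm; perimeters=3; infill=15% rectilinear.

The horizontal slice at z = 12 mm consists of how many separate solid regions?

At z = 12 mm: the cube (footprint 20×8) is included at this height. The result has 1 disconnected region.

1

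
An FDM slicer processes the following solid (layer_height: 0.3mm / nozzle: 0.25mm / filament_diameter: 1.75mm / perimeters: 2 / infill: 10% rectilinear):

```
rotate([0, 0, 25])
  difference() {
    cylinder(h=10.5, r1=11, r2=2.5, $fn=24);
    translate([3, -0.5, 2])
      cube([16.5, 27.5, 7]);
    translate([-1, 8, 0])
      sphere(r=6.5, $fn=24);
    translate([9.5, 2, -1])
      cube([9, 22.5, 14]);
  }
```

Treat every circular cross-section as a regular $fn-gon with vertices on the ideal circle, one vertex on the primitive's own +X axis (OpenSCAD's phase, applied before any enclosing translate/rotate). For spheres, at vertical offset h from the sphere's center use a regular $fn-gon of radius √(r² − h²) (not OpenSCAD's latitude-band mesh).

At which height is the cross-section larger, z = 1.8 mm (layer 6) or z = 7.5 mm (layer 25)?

Layer 6 (z = 1.8): the cone contributes a regular 24-gon of circumradius 9.543 (interpolated between r1=11 and r2=2.5 at t=0.171) (area = (24/2)·9.543²·sin(360°/24) = 282.84 mm²); the cube at (3, -0.5) does not reach this height (z outside [2, 9]); the sphere at (-1, 8): section is a regular 24-gon, circumradius = √(r²−h²) = √(6.5²−1.8²) = 6.246 (area = (24/2)·6.246²·sin(360°/24) = 121.16 mm²); the cube at (9.5, 2) (footprint 9×22.5) is included at this height (area 202.50 mm²); Subtracting the remaining from the first: starting from the cone (282.84 mm²), the r=6.5 sphere at (-1, 8) partially overlaps it — only the 69.29 mm² overlap (of its 121.16 mm²) is removed, clipping the outline; the 9×22.5 cube at (9.5, 2) misses the remaining region (no effect) — area = 213.55 mm²; (whole slice rotated 25° about Z — lengths, areas and connectivity unchanged). So its area = 213.55 mm². Layer 25 (z = 7.5): the cone (r1=11→r2=2.5) has section circumradius 4.929 here — a regular 24-gon (area = (24/2)·4.929²·sin(360°/24) = 75.44 mm²); the cube at (3, -0.5) (footprint 16.5×27.5) is included at this height (area 453.75 mm²); the sphere at (-1, 8) is absent (|z−center|=7.500 > r=6.5); the cube at (9.5, 2) (footprint 9×22.5) is included at this height (area 202.50 mm²); Subtracting the remaining from the first: starting from the cone (75.44 mm²), the 16.5×27.5 cube at (3, -0.5) partially overlaps it — only the 6.09 mm² overlap (of its 453.75 mm²) is removed, clipping the outline; the 9×22.5 cube at (9.5, 2) misses the remaining region (no effect) — area = 69.36 mm²; (whole slice rotated 25° about Z — lengths, areas and connectivity unchanged). So its area = 69.36 mm². Layer 6 is larger (213.55 vs 69.36 mm²).

layer 6 (z = 1.8 mm)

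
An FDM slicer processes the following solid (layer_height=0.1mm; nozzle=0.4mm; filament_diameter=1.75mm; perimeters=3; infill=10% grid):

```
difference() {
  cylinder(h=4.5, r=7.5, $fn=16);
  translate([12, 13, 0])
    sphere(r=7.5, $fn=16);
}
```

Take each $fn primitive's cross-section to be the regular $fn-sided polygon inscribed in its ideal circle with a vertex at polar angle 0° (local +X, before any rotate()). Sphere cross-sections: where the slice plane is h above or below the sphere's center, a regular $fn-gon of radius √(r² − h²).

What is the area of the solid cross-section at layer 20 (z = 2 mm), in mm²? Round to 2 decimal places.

172.21 mm²

At z = 2 mm: the r=7.5 cylinder gives a regular 16-gon of circumradius 7.5 (constant along its height) (area = (16/2)·7.500²·sin(360°/16) = 172.21 mm²); the r=7.5 sphere at (12, 13) slices to a regular 16-gon of circumradius 7.228 (√(r²−h²) with h=2 from center) (area = (16/2)·7.228²·sin(360°/16) = 159.96 mm²); Taking the first minus the rest: starting from the r=7.5 cylinder (172.21 mm²), the r=7.5 sphere at (12, 13) misses the remaining region (no effect) — area = 172.21 mm². Overall, the cross-section is a single solid region. Net area = 172.21 mm².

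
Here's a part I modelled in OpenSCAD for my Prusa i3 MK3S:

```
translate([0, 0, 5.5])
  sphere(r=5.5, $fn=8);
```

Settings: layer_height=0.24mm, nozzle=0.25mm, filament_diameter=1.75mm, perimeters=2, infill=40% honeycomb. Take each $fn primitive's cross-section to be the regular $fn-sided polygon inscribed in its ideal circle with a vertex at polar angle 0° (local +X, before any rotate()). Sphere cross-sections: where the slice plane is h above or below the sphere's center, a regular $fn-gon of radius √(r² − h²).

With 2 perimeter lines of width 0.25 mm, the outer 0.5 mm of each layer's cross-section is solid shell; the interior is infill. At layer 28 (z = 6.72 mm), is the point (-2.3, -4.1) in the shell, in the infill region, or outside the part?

shell

At z = 6.72 mm: the r=5.5 sphere contributes a regular 8-gon of circumradius √(5.5²−1.22²) = 5.363. Overall, the cross-section is a single solid region. The nearest boundary edge runs (-3.79, -3.79)→(-0.00, -5.36); distance from the point to it = 0.29 mm. The point is inside the cross-section, 0.29 mm from the nearest boundary — within the 0.5 mm shell band (2 × 0.25).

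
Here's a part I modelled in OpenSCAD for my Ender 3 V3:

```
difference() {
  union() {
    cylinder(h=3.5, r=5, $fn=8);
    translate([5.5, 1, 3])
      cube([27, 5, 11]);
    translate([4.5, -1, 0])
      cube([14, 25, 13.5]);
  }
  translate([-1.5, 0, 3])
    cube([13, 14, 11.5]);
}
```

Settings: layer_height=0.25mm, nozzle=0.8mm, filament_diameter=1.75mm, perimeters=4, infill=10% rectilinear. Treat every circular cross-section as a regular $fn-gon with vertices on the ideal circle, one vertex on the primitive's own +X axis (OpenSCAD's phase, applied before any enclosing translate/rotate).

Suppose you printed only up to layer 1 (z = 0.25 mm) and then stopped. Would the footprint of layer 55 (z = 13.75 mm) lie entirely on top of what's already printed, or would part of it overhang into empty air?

Compare the two slices. At z = 0.25: the cylinder: section is a regular 8-gon, circumradius r=5 (area = (8/2)·5.000²·sin(360°/8) = 70.71 mm²); the cube at (5.5, 1) is absent (z outside [3, 14]); the cube at (4.5, -1) is present — its section is the full 14×25 rectangle (area 350.00 mm²); Combining (union): the regions partially overlap — summed areas 420.71 mm² minus the doubly-counted overlap 0.59 mm² gives 420.12 mm² — area = 420.12 mm²; the cube at (-1.5, 0) is absent (z outside [3, 14.5]); Subtracting the remaining from the first: none of the subtracted shapes is present at this height, so the result so far is unchanged — area = 420.12 mm². At z = 13.75: the cylinder is absent (z outside [0, 3.5]); the 27×5 cube at (5.5, 1) contributes its full rectangle (area 135.00 mm²); the cube at (4.5, -1) does not reach this height (z outside [0, 13.5]); Combining (union): only the 27×5 cube at (5.5, 1) is present, so the union is just that shape — area = 135.00 mm²; the cube at (-1.5, 0) (footprint 13×14) is included at this height (area 182.00 mm²); Subtracting the remaining from the first: starting from that combined region (135.00 mm²), the 13×14 cube at (-1.5, 0) partially overlaps it — only the 30.00 mm² overlap (of its 182.00 mm²) is removed, clipping the outline — area = 105.00 mm². Checking containment: at z = 13.75 the cross-section extends beyond the z = 0.25 cross-section by about 70.00 mm².

part overhangs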